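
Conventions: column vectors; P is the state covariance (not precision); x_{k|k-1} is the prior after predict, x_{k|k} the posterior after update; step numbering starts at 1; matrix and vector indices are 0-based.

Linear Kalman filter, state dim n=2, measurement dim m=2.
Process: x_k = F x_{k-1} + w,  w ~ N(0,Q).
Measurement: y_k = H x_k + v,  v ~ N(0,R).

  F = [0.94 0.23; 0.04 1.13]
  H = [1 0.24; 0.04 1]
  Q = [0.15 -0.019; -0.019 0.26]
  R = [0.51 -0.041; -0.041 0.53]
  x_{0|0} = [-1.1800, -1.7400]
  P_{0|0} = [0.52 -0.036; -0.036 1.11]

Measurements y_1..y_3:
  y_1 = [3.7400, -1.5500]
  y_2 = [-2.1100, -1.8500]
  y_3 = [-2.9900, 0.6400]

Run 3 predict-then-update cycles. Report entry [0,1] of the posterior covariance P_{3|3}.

P_post[0,1] = -0.0335

step 1: x^-=[-1.5094, -2.0134]  P^-=[0.6526 0.2505; 0.2505 1.6749]  S=[1.3793 0.6400; 0.6400 2.2260]  K=[0.5297 -0.0281; 0.1406 0.7165]  nu=[5.7326, 0.5238]  x^+=[1.5127, -0.8322]  P^+=[0.2828 -0.0479; -0.0479 0.3759]
step 2: x^-=[1.2306, -0.8799]  P^-=[0.3991 0.0380; 0.0380 0.7361]  S=[0.9697 0.1900; 0.1900 1.2698]  K=[0.4251 -0.0211; 0.1108 0.5643]  nu=[-3.1294, -1.0193]  x^+=[-0.0782, -1.8019]  P^+=[0.2267 -0.0377; -0.0377 0.2961]
step 3: x^-=[-0.4879, -2.0393]  P^-=[0.3497 0.0261; 0.0261 0.6350]  S=[0.9088 0.1517; 0.1517 1.1676]  K=[0.3945 -0.0169; 0.1078 0.5307]  nu=[-2.0127, 2.6988]  x^+=[-1.3276, -0.8240]  P^+=[0.2099 -0.0335; -0.0335 0.2782]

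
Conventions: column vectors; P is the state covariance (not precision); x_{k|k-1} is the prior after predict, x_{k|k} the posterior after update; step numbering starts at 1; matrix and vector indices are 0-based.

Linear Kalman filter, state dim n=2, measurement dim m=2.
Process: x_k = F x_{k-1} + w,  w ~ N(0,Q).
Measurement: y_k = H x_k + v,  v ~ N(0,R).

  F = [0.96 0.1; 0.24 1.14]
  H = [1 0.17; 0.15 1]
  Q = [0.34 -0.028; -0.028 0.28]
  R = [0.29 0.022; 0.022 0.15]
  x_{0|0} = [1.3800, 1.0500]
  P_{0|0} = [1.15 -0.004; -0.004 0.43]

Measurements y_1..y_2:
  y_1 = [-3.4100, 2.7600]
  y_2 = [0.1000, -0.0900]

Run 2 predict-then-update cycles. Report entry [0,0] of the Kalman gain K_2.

step 1: x^-=[1.4298, 1.5282]  P^-=[1.4034 0.2815; 0.2815 0.9029]  S=[1.8152 0.6747; 0.6747 1.1689]  K=[0.8187 -0.0516; -0.0775 0.8533]  nu=[-5.0996, 1.0173]  x^+=[-2.7977, 2.7915]  P^+=[0.2407 -0.0258; -0.0258 0.1302]
step 2: x^-=[-2.4066, 2.5109]  P^-=[0.5581 0.0134; 0.0134 0.4489]  S=[0.8657 0.1958; 0.1958 0.6155]  K=[0.6591 -0.0519; -0.0669 0.7539]  nu=[2.0797, -2.2399]  x^+=[-0.9197, 0.6832]  P^+=[0.1938 -0.0223; -0.0223 0.1150]

K[0,0] = 0.6591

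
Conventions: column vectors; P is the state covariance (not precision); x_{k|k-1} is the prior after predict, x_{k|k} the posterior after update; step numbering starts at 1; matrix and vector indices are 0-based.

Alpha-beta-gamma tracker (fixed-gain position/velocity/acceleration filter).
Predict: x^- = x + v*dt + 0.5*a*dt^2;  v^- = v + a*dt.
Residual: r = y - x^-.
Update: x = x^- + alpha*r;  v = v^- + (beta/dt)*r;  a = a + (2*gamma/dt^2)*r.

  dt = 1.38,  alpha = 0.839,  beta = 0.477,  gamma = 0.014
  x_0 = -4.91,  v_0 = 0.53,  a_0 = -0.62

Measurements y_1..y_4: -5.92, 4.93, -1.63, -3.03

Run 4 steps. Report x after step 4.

step 1: x_pred=-4.7690  r=-1.1510  x^+=-5.7347  v^+=-0.7235  a^+=-0.6369
step 2: x_pred=-7.3395  r=12.2695  x^+=2.9546  v^+=2.6386  a^+=-0.4565
step 3: x_pred=6.1611  r=-7.7911  x^+=-0.3756  v^+=-0.6845  a^+=-0.5711
step 4: x_pred=-1.8640  r=-1.1660  x^+=-2.8423  v^+=-1.8756  a^+=-0.5882

x_post = -2.8423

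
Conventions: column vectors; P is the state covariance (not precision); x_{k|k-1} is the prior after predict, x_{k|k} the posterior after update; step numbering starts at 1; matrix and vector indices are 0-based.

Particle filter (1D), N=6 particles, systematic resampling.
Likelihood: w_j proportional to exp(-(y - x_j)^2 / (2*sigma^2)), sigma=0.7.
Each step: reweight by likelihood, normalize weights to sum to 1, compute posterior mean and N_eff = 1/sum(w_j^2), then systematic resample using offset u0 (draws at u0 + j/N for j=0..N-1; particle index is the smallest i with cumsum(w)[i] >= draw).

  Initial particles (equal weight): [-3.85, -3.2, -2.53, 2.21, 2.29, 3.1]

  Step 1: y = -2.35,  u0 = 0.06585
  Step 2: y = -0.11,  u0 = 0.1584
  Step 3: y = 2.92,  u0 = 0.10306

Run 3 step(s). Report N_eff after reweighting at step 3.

step 1: w=[0.0651, 0.3093, 0.6256, 0.0000, 0.0000, 0.0000]  mean=-2.8232  Neff=2.0356  idx=[1, 1, 2, 2, 2, 2]
step 2: w=[0.0057, 0.0057, 0.2471, 0.2471, 0.2471, 0.2471]  mean=-2.5377  Neff=4.0919  idx=[2, 3, 3, 4, 5, 5]
step 3: w=[0.1667, 0.1667, 0.1667, 0.1667, 0.1667, 0.1667]  mean=-2.5300  Neff=6.0000  idx=[0, 1, 2, 3, 4, 5]

N_eff = 6.0000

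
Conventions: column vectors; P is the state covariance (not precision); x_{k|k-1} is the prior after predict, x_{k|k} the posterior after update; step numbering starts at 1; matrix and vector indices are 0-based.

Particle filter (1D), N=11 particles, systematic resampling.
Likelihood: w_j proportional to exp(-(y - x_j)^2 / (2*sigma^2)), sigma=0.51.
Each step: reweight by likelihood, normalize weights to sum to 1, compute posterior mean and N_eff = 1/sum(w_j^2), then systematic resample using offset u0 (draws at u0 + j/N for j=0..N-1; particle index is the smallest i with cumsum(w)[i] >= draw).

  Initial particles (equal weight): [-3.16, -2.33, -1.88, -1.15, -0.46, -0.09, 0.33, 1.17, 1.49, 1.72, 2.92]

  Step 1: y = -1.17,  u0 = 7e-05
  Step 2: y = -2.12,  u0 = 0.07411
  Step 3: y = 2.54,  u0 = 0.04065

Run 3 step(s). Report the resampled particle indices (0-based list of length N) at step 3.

step 1: w=[0.0003, 0.0385, 0.1943, 0.5115, 0.1943, 0.0544, 0.0068, 0.0000, 0.0000, 0.0000, 0.0000]  mean=-1.1360  Neff=2.9271  idx=[0, 2, 2, 3, 3, 3, 3, 3, 3, 4, 4]
step 2: w=[0.0430, 0.3078, 0.3078, 0.0563, 0.0563, 0.0563, 0.0563, 0.0563, 0.0563, 0.0017, 0.0017]  mean=-1.6834  Neff=4.7541  idx=[1, 1, 1, 1, 2, 2, 2, 3, 5, 7, 8]
step 3: w=[0.0000, 0.0000, 0.0000, 0.0000, 0.0000, 0.0000, 0.0000, 0.2500, 0.2500, 0.2500, 0.2500]  mean=-1.1500  Neff=4.0002  idx=[7, 7, 7, 8, 8, 8, 9, 9, 10, 10, 10]

resampled_idx = [7, 7, 7, 8, 8, 8, 9, 9, 10, 10, 10]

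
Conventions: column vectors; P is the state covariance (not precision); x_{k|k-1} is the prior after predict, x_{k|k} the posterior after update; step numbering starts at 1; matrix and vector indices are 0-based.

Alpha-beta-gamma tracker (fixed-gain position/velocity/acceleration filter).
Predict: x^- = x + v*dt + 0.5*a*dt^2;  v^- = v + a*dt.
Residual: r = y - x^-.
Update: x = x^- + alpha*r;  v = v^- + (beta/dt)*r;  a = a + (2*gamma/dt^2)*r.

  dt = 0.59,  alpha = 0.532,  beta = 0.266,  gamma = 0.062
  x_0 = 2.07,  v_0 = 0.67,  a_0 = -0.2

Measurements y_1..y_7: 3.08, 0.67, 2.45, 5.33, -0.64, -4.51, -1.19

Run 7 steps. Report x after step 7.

step 1: x_pred=2.4305  r=0.6495  x^+=2.7760  v^+=0.8448  a^+=0.0314
step 2: x_pred=3.2799  r=-2.6099  x^+=1.8915  v^+=-0.3133  a^+=-0.8983
step 3: x_pred=1.5502  r=0.8998  x^+=2.0289  v^+=-0.4377  a^+=-0.5778
step 4: x_pred=1.6701  r=3.6599  x^+=3.6172  v^+=0.8714  a^+=0.7259
step 5: x_pred=4.2577  r=-4.8977  x^+=1.6521  v^+=-0.9084  a^+=-1.0187
step 6: x_pred=0.9389  r=-5.4489  x^+=-1.9599  v^+=-3.9660  a^+=-2.9597
step 7: x_pred=-4.8150  r=3.6250  x^+=-2.8865  v^+=-4.0779  a^+=-1.6684

x_post = -2.8865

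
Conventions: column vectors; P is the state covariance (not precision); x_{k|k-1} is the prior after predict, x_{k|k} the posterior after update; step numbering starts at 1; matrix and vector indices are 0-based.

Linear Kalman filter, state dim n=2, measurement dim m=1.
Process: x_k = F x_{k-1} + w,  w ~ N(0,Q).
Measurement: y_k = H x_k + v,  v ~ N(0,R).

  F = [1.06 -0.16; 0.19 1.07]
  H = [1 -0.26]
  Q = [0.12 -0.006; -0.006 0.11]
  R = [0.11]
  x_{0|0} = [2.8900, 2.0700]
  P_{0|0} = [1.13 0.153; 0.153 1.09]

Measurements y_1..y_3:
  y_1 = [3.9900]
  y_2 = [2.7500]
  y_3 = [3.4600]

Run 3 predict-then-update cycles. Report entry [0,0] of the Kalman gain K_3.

K[0,0] = 0.4428

step 1: x^-=[2.7322, 2.7640]  P^-=[1.3657 0.2039; 0.2039 1.4609]  S=[1.4684]  K=[0.8939; -0.1198]  nu=[1.9764]  x^+=[4.4990, 2.5271]  P^+=[0.1922 0.3612; 0.3612 1.4399]
step 2: x^-=[4.3646, 3.5588]  P^-=[0.2503 0.1849; 0.1849 1.9123]  S=[0.3935]  K=[0.5141; -0.7937]  nu=[-0.6893]  x^+=[4.0102, 4.1059]  P^+=[0.1464 0.3454; 0.3454 1.6644]
step 3: x^-=[3.5939, 5.1553]  P^-=[0.2099 0.1198; 0.1198 2.1613]  S=[0.4037]  K=[0.4428; -1.0952]  nu=[1.2065]  x^+=[4.1281, 3.8340]  P^+=[0.1308 0.3156; 0.3156 1.6771]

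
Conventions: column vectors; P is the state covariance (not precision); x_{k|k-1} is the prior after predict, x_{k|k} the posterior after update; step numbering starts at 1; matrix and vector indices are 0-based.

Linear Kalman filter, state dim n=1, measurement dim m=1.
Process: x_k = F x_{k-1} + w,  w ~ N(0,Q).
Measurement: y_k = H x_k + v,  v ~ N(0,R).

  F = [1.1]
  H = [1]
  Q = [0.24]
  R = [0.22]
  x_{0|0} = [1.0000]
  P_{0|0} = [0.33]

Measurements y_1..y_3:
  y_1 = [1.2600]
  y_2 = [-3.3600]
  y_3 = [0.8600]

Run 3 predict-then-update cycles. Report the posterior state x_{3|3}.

x_post = [-0.1161]

step 1: x^-=[1.1000]  P^-=[0.6393]  S=[0.8593]  K=[0.7440]  nu=[0.1600]  x^+=[1.2190]  P^+=[0.1637]
step 2: x^-=[1.3409]  P^-=[0.4380]  S=[0.6580]  K=[0.6657]  nu=[-4.7009]  x^+=[-1.7884]  P^+=[0.1464]
step 3: x^-=[-1.9672]  P^-=[0.4172]  S=[0.6372]  K=[0.6547]  nu=[2.8272]  x^+=[-0.1161]  P^+=[0.1440]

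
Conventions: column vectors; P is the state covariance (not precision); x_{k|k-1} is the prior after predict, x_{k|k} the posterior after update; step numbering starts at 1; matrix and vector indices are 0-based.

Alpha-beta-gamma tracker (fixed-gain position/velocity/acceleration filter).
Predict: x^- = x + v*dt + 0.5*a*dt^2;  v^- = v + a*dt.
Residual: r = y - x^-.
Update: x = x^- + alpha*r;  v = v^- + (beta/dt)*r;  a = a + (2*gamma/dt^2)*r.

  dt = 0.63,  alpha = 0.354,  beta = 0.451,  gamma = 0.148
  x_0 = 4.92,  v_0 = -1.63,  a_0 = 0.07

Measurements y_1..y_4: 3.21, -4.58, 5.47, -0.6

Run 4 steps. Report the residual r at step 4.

resid = 2.3409

step 1: x_pred=3.9070  r=-0.6970  x^+=3.6603  v^+=-2.0849  a^+=-0.4498
step 2: x_pred=2.2575  r=-6.8375  x^+=-0.1630  v^+=-7.2630  a^+=-5.5491
step 3: x_pred=-5.8399  r=11.3099  x^+=-1.8362  v^+=-2.6625  a^+=2.8856
step 4: x_pred=-2.9409  r=2.3409  x^+=-2.1122  v^+=0.8312  a^+=4.6314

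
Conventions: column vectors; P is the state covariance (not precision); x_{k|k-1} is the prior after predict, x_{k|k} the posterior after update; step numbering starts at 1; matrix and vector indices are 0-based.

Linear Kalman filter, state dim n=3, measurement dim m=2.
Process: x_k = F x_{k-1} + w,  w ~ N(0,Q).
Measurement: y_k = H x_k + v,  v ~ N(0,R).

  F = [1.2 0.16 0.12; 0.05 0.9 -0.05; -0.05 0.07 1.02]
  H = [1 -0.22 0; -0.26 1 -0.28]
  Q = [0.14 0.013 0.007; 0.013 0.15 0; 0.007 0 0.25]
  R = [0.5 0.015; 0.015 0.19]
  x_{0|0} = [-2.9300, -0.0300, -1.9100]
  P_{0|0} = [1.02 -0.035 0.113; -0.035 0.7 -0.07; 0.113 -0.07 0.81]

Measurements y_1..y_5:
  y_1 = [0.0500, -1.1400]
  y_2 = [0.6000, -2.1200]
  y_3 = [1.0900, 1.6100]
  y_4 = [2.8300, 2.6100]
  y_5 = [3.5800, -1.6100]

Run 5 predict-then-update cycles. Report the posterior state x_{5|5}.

x_post = [3.2092, 0.4780, 0.2575]

step 1: x^-=[-3.7500, -0.0780, -1.8038]  P^-=[1.6548 0.1190 0.1757; 0.1190 0.7242 -0.0563; 0.1757 -0.0563 1.0774]  S=[2.1375 -0.5015; -0.5015 1.1057]  K=[0.7671 0.0219; 0.1472 0.7080; 0.0027 -0.3638]  nu=[3.7828, -2.5421]  x^+=[-0.9039, -1.3208, -0.8688]  P^+=[0.4134 0.1344 0.0403; 0.1344 0.2282 0.2018; 0.0403 0.2018 0.9301]
step 2: x^-=[-1.4003, -1.1905, -0.9335]  P^-=[0.8255 0.2293 0.1925; 0.2293 0.3319 0.1470; 0.1925 0.1470 1.2436]  S=[1.2407 -0.0750; -0.0750 0.5016]  K=[0.6257 0.0155; 0.1553 0.4839; 0.0997 -0.4859]  nu=[1.7384, -1.5550]  x^+=[-0.3367, -1.6731, -0.0047]  P^+=[0.3412 0.1280 0.0962; 0.1280 0.1958 0.2437; 0.0962 0.2437 1.1055]
step 3: x^-=[-0.6723, -1.5224, -0.1051]  P^-=[0.7385 0.2134 0.2927; 0.2134 0.3013 0.1778; 0.2927 0.1778 1.4261]  S=[1.1591 -0.0887; -0.0887 0.4851]  K=[0.5954 -0.0160; 0.1601 0.4334; 0.1743 -0.5816]  nu=[1.4274, 2.9282]  x^+=[0.1307, -0.0249, -1.5594]  P^+=[0.3258 0.1290 0.1370; 0.1290 0.1928 0.2662; 0.1370 0.2662 1.2088]
step 4: x^-=[-0.0342, 0.0621, -1.5988]  P^-=[0.7307 0.2126 0.3599; 0.2126 0.2970 0.1951; 0.3599 0.1951 1.5326]  S=[1.1515 -0.1043; -0.1043 0.4891]  K=[0.5909 -0.0338; 0.1657 0.4178; 0.2188 -0.6231]  nu=[2.8779, 2.0914]  x^+=[1.5956, 1.4128, -2.2722]  P^+=[0.3239 0.1319 0.1615; 0.1319 0.1944 0.2794; 0.1615 0.2794 1.2591]
step 5: x^-=[1.8681, 1.4649, -2.2985]  P^-=[0.7375 0.2156 0.3986; 0.2156 0.2973 0.2059; 0.3986 0.2059 1.5842]  S=[1.1570 -0.1131; -0.1131 0.4920]  K=[0.5923 -0.0421; 0.1701 0.4123; 0.2430 -0.6378]  nu=[2.0342, -3.2328]  x^+=[3.2092, 0.4780, 0.2575]  P^+=[0.3251 0.1344 0.1750; 0.1344 0.1961 0.2866; 0.1750 0.2866 1.2807]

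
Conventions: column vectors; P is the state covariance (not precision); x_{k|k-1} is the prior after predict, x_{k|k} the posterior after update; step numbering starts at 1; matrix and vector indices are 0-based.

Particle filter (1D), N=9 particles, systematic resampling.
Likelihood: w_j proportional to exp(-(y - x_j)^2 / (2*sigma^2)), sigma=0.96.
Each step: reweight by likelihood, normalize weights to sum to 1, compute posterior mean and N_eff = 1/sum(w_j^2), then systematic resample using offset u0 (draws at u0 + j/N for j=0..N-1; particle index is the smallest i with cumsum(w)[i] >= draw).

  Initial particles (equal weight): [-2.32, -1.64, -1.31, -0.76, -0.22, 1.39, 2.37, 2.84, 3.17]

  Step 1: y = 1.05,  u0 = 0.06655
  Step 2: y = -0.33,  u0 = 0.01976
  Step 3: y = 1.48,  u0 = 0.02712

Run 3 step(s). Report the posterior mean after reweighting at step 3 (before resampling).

post_mean = 0.4495

step 1: w=[0.0009, 0.0088, 0.0217, 0.0752, 0.1855, 0.4179, 0.1729, 0.0782, 0.0388]  mean=1.1930  Neff=3.9559  idx=[3, 4, 4, 5, 5, 5, 6, 6, 7]
step 2: w=[0.2558, 0.2809, 0.2809, 0.0568, 0.0568, 0.0568, 0.0054, 0.0054, 0.0012]  mean=-0.0520  Neff=4.2926  idx=[0, 0, 0, 1, 1, 2, 2, 2, 4]
step 3: w=[0.0294, 0.0294, 0.0294, 0.0933, 0.0933, 0.0933, 0.0933, 0.0933, 0.4454]  mean=0.4495  Neff=4.0900  idx=[0, 3, 4, 5, 7, 8, 8, 8, 8]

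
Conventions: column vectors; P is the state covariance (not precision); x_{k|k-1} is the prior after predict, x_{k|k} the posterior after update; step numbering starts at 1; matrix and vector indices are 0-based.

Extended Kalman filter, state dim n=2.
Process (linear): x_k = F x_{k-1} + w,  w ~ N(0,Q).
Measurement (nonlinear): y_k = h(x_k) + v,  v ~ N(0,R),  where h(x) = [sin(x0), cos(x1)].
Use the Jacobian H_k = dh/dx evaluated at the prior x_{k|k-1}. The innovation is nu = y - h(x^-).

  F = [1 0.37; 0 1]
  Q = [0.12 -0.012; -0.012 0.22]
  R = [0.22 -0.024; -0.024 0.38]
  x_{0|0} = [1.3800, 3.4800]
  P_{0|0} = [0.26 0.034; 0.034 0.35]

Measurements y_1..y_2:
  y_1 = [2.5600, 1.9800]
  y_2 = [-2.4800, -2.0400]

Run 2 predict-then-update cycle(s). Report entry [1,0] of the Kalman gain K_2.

step 1: x^-=[2.6676, 3.4800]  P^-=[0.4531 0.1515; 0.1515 0.5700]  H_jac=[-0.8898 0.0000; 0.0000 0.3320]  S=[0.5787 -0.0688; -0.0688 0.4428]  K=[-0.6960 0.0055; -0.1856 0.3985]  nu=[2.1036, 2.9233]  x^+=[1.2197, 4.2546]  P^+=[0.1722 0.0566; 0.0566 0.4696]
step 2: x^-=[2.7939, 4.2546]  P^-=[0.3984 0.2184; 0.2184 0.6896]  H_jac=[-0.9402 0.0000; 0.0000 0.8970]  S=[0.5722 -0.2082; -0.2082 0.9349]  K=[-0.6294 0.0694; -0.1285 0.6330]  nu=[-2.8207, -1.5980]  x^+=[4.4585, 3.6055]  P^+=[0.1491 0.0462; 0.0462 0.2716]

K[1,0] = -0.1285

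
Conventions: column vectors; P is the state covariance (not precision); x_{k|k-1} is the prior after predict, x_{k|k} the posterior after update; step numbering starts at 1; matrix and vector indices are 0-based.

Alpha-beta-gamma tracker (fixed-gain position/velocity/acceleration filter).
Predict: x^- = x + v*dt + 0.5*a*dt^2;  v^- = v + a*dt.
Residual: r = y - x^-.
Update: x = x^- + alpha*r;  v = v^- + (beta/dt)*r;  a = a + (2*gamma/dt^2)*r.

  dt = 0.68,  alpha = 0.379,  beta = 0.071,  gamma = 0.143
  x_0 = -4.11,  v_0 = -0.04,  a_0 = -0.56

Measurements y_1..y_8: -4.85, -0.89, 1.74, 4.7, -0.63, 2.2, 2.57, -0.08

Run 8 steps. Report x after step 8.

x_post = 7.7326

step 1: x_pred=-4.2667  r=-0.5833  x^+=-4.4878  v^+=-0.4817  a^+=-0.9208
step 2: x_pred=-5.0282  r=4.1382  x^+=-3.4598  v^+=-0.6758  a^+=1.6387
step 3: x_pred=-3.5405  r=5.2805  x^+=-1.5392  v^+=0.9899  a^+=4.9048
step 4: x_pred=0.2679  r=4.4321  x^+=1.9477  v^+=4.7879  a^+=7.6460
step 5: x_pred=6.9712  r=-7.6012  x^+=4.0904  v^+=9.1936  a^+=2.9446
step 6: x_pred=11.0228  r=-8.8228  x^+=7.6789  v^+=10.2747  a^+=-2.5124
step 7: x_pred=14.0849  r=-11.5149  x^+=9.7207  v^+=7.3640  a^+=-9.6345
step 8: x_pred=12.5007  r=-12.5807  x^+=7.7326  v^+=-0.5011  a^+=-17.4158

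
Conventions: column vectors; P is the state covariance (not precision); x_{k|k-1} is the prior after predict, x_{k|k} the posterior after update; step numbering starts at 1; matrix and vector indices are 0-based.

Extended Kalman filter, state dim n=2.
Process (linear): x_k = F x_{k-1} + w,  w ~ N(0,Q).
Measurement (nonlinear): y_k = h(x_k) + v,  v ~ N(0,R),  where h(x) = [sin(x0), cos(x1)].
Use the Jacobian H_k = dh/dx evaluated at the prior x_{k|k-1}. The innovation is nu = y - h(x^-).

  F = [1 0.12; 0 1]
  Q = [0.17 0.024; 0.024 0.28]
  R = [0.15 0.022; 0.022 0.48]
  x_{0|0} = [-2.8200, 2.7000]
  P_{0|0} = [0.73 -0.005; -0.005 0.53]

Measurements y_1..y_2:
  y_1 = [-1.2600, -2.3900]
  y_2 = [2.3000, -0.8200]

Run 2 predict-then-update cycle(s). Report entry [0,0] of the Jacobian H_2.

step 1: x^-=[-2.4960, 2.7000]  P^-=[0.9064 0.0826; 0.0826 0.8100]  H_jac=[-0.7987 0.0000; 0.0000 -0.4274]  S=[0.7283 0.0502; 0.0502 0.6279]  K=[-0.9957 0.0234; -0.0529 -0.5471]  nu=[-0.6583, -1.4859]  x^+=[-1.8752, 3.5477]  P^+=[0.1863 0.0250; 0.0250 0.6171]
step 2: x^-=[-1.4495, 3.5477]  P^-=[0.3712 0.1231; 0.1231 0.8971]  H_jac=[0.1210 0.0000; 0.0000 0.3950]  S=[0.1554 0.0279; 0.0279 0.6200]  K=[0.2772 0.0659; -0.0068 0.5719]  nu=[3.2927, 0.0987]  x^+=[-0.5304, 3.5817]  P^+=[0.3556 0.0956; 0.0956 0.6945]

H_jac[0,0] = 0.1210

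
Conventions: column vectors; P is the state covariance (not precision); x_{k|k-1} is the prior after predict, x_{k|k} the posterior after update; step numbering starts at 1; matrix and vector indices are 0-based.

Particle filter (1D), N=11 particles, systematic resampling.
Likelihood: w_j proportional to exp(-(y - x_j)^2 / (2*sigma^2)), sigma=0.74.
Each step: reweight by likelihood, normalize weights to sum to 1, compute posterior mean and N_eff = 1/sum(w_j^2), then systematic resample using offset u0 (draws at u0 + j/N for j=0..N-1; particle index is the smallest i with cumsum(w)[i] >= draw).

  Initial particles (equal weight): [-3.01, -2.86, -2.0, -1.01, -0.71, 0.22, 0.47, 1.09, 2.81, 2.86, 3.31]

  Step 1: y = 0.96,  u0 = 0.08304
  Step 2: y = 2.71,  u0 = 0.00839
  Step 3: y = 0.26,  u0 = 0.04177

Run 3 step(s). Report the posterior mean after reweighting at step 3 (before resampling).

post_mean = 0.8687

step 1: w=[0.0000, 0.0000, 0.0001, 0.0112, 0.0303, 0.2342, 0.3102, 0.3803, 0.0170, 0.0143, 0.0025]  mean=0.6756  Neff=3.3645  idx=[5, 5, 5, 6, 6, 6, 7, 7, 7, 7, 9]
step 2: w=[0.0025, 0.0025, 0.0025, 0.0074, 0.0074, 0.0074, 0.0657, 0.0657, 0.0657, 0.0657, 0.7073]  mean=2.3216  Neff=1.9314  idx=[3, 7, 8, 9, 10, 10, 10, 10, 10, 10, 10]
step 3: w=[0.3731, 0.2071, 0.2071, 0.2071, 0.0008, 0.0008, 0.0008, 0.0008, 0.0008, 0.0008, 0.0008]  mean=0.8687  Neff=3.7335  idx=[0, 0, 0, 0, 1, 1, 2, 2, 2, 3, 3]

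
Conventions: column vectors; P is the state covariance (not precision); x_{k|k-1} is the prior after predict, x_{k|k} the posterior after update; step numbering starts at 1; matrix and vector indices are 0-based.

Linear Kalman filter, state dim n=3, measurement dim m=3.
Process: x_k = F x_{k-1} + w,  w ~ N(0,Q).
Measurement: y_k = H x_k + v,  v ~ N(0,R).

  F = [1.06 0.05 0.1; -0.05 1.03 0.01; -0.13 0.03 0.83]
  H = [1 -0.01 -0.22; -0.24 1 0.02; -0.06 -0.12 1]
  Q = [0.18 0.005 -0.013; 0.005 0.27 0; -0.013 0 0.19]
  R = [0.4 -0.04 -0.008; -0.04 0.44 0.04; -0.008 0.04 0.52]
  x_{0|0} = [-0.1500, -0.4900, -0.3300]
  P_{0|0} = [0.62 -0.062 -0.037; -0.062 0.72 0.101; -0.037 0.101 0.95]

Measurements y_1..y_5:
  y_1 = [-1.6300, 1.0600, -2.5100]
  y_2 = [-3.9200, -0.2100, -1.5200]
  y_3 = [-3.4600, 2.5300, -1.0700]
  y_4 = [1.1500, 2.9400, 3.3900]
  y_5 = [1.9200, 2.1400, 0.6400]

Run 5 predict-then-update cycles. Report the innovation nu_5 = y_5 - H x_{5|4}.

innov = [3.1804, -0.2110, -0.2074]

step 1: x^-=[-0.2165, -0.5005, -0.2691]  P^-=[0.8745 -0.0471 -0.0477; -0.0471 1.0440 0.1305; -0.0477 0.1305 0.8691]  S=[1.3392 -0.3436 -0.2909; -0.3436 1.5630 0.0879; -0.2909 0.0879 1.3810]  K=[0.6719 -0.0215 0.0745; 0.1125 0.7024 -0.0151; -0.0313 0.0608 0.6096]  nu=[-1.4777, 1.5139, -2.3139]  x^+=[-1.4143, 0.4317, -1.5414]  P^+=[0.2811 0.0330 0.0533; 0.0330 0.3107 0.0586; 0.0533 0.0586 0.3299]
step 2: x^-=[-1.6317, 0.5000, -1.0825]  P^-=[0.5153 0.0488 0.0258; 0.0488 0.5981 0.0575; 0.0258 0.0575 0.4134]  S=[0.9233 -0.1334 -0.1079; -0.1334 1.0466 0.0335; -0.1079 0.0335 0.9277]  K=[0.5574 -0.0017 0.0531; 0.1129 0.5766 -0.0262; -0.0146 0.0412 0.4334]  nu=[-2.5214, -1.0799, -0.4754]  x^+=[-3.0605, -0.3948, -1.2962]  P^+=[0.2320 0.0339 0.0410; 0.0339 0.2555 0.0412; 0.0410 0.0412 0.2345]
step 3: x^-=[-3.3934, -0.2666, -0.6898]  P^-=[0.4563 0.0475 0.0132; 0.0475 0.5389 0.0402; 0.0132 0.0402 0.3486]  S=[0.8667 -0.1167 -0.1031; -0.1167 0.9840 0.0244; -0.1031 0.0244 0.8675]  K=[0.5272 -0.0012 0.0397; 0.1085 0.5506 -0.0340; -0.0228 0.0324 0.3918]  nu=[-0.2210, 1.9960, -0.6158]  x^+=[-3.5368, 0.8294, -0.8614]  P^+=[0.2182 0.0317 0.0333; 0.0317 0.2435 0.0346; 0.0333 0.0346 0.2114]
step 4: x^-=[-3.7937, 1.0225, -0.2303]  P^-=[0.4387 0.0445 0.0060; 0.0445 0.5263 0.0346; 0.0060 0.0346 0.3338]  S=[0.8515 -0.1146 -0.1058; -0.1146 0.9717 0.0215; -0.1058 0.0215 0.8546]  K=[0.5171 -0.0022 0.0341; 0.1058 0.5447 -0.0372; -0.0283 0.0292 0.3811]  nu=[4.9032, 1.0116, 3.5154]  x^+=[-1.1410, 1.9616, 1.0001]  P^+=[0.2135 0.0303 0.0299; 0.0303 0.2406 0.0323; 0.0299 0.0323 0.2052]
step 5: x^-=[-1.0113, 2.0875, 1.0373]  P^-=[0.4325 0.0428 0.0031; 0.0428 0.5233 0.0328; 0.0031 0.0328 0.3301]  S=[0.8464 -0.1145 -0.1074; -0.1145 0.9690 0.0206; -0.1074 0.0206 0.8516]  K=[0.5133 -0.0029 0.0319; 0.1046 0.5432 -0.0383; -0.0307 0.0282 0.3783]  nu=[3.1804, -0.2110, -0.2074]  x^+=[0.6151, 2.3134, 0.8552]  P^+=[0.2118 0.0297 0.0287; 0.0297 0.2398 0.0316; 0.0287 0.0316 0.2036]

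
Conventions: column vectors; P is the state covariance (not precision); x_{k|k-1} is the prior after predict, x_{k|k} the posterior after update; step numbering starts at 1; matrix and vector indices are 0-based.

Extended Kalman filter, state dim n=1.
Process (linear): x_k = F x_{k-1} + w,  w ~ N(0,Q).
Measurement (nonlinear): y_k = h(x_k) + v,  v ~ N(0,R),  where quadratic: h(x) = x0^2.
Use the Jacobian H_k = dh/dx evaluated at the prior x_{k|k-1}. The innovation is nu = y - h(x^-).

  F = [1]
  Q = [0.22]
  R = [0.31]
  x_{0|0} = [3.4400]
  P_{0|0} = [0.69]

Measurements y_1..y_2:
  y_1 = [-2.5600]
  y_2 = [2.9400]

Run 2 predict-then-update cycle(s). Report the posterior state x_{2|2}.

step 1: x^-=[3.4400]  P^-=[0.9100]  H_jac=[6.8800]  S=[43.3843]  K=[0.1443]  nu=[-14.3936]  x^+=[1.3629]  P^+=[0.0065]
step 2: x^-=[1.3629]  P^-=[0.2265]  H_jac=[2.7257]  S=[1.9928]  K=[0.3098]  nu=[1.0826]  x^+=[1.6983]  P^+=[0.0352]

x_post = [1.6983]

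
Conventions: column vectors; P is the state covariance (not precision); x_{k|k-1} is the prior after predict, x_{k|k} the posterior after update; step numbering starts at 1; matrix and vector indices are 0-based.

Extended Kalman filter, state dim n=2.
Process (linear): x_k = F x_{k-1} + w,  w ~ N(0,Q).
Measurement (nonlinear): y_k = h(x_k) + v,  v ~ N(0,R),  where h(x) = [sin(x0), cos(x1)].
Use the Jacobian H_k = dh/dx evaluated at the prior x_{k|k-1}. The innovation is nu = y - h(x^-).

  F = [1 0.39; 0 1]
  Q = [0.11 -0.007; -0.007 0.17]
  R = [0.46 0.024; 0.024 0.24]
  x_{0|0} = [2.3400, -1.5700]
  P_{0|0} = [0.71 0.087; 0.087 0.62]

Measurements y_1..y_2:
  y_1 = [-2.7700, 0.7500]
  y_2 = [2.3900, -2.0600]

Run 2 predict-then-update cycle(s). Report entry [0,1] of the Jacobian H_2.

step 1: x^-=[1.7277, -1.5700]  P^-=[0.9822 0.3218; 0.3218 0.7900]  H_jac=[-0.1563 0.0000; 0.0000 1.0000]  S=[0.4840 -0.0263; -0.0263 1.0300]  K=[-0.3006 0.3048; -0.0623 0.7654]  nu=[-3.7577, 0.7492]  x^+=[3.0854, -0.7623]  P^+=[0.8380 0.0659; 0.0659 0.1822]
step 2: x^-=[2.7881, -0.7623]  P^-=[1.0271 0.1300; 0.1300 0.3522]  H_jac=[-0.9382 0.0000; 0.0000 0.6906]  S=[1.3640 -0.0602; -0.0602 0.4080]  K=[-0.7013 0.1165; -0.0635 0.5868]  nu=[2.0438, -2.7832]  x^+=[1.0305, -2.5254]  P^+=[0.3409 0.0161; 0.0161 0.2017]

H_jac[0,1] = 0.0000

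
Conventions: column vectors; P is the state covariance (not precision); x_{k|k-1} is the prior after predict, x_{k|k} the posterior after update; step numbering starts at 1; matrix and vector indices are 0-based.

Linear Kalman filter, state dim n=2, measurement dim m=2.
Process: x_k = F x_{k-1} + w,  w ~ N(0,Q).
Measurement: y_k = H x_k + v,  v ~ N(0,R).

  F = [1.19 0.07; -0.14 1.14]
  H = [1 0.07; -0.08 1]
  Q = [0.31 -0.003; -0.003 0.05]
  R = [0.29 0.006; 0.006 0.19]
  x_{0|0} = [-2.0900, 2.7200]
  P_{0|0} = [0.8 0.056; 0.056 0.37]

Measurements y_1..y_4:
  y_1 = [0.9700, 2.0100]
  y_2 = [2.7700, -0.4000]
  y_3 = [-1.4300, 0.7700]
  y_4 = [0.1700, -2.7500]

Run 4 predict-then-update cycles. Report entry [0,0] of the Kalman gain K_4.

K[0,0] = 0.6618

step 1: x^-=[-2.2967, 3.3934]  P^-=[1.4540 -0.0313; -0.0313 0.5287]  S=[1.7422 -0.1045; -0.1045 0.7330]  K=[0.8283 -0.0834; 0.0471 0.7314]  nu=[3.0292, -1.5671]  x^+=[0.3431, 2.3899]  P^+=[0.2391 0.0083; 0.0083 0.1399]
step 2: x^-=[0.5756, 2.6765]  P^-=[0.6507 -0.0206; -0.0206 0.2339]  S=[0.9390 -0.0501; -0.0501 0.4313]  K=[0.6867 -0.0885; 0.0248 0.5489]  nu=[2.0071, -3.0305]  x^+=[2.2222, 1.0629]  P^+=[0.1984 0.0032; 0.0032 0.1047]
step 3: x^-=[2.7188, 0.9006]  P^-=[0.5920 -0.0234; -0.0234 0.1889]  S=[0.8796 -0.0514; -0.0514 0.3865]  K=[0.6656 -0.0946; 0.0174 0.4960]  nu=[-4.2119, 0.0869]  x^+=[-0.0928, 0.8704]  P^+=[0.1924 0.0014; 0.0014 0.0945]
step 4: x^-=[-0.0495, 1.0053]  P^-=[0.5831 -0.0256; -0.0256 0.1761]  S=[0.8704 -0.0538; -0.0538 0.3739]  K=[0.6618 -0.0980; 0.0143 0.4785]  nu=[0.1492, -3.7592]  x^+=[0.4177, -0.7913]  P^+=[0.1913 0.0006; 0.0006 0.0910]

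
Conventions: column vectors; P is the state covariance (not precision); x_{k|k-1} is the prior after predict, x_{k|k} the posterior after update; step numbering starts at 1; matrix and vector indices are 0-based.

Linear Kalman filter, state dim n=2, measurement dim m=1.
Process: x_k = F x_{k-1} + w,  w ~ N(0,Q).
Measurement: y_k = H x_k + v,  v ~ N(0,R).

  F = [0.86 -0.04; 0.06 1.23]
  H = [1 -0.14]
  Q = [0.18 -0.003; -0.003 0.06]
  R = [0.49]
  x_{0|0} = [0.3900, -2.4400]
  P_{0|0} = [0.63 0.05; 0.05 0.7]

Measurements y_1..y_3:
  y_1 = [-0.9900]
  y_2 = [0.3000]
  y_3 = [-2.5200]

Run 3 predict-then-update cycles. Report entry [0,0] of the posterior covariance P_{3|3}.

step 1: x^-=[0.4330, -2.9778]  P^-=[0.6436 0.0478; 0.0478 1.1287]  S=[1.1424]  K=[0.5576; -0.0964]  nu=[-1.8399]  x^+=[-0.5928, -2.8003]  P^+=[0.2885 0.1093; 0.1093 1.1181]
step 2: x^-=[-0.3978, -3.4800]  P^-=[0.3876 0.0722; 0.0722 1.7687]  S=[0.8921]  K=[0.4232; -0.1966]  nu=[0.2106]  x^+=[-0.3087, -3.5214]  P^+=[0.2279 0.1464; 0.1464 1.7342]
step 3: x^-=[-0.1246, -4.3499]  P^-=[0.3412 0.0780; 0.0780 2.7061]  S=[0.8624]  K=[0.3830; -0.3489]  nu=[-3.0044]  x^+=[-1.2753, -3.3018]  P^+=[0.2147 0.1932; 0.1932 2.6011]

P_post[0,0] = 0.2147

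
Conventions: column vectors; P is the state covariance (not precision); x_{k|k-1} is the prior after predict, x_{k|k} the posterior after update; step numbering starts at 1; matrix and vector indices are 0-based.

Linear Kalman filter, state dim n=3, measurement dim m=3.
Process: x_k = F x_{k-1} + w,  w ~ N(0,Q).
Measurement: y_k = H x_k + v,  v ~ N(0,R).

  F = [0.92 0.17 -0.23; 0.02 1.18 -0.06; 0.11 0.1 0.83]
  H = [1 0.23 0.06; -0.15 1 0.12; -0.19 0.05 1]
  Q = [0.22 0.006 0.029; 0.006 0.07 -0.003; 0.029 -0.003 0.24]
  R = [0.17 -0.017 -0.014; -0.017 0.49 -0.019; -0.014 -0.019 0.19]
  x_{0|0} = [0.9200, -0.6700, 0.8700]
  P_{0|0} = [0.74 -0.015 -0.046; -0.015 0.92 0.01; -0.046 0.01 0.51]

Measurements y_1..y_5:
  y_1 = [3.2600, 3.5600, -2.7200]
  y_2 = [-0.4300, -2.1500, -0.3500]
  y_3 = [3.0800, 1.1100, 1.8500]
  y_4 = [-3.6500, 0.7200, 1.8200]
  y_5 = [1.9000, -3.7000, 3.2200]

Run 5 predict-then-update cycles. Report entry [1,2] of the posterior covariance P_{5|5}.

P_post[1,2] = -0.0254

step 1: x^-=[0.5324, -0.8244, 0.7563]  P^-=[0.9139 0.1948 -0.0123; 0.1948 1.3511 0.0891; -0.0123 0.0891 0.6024]  S=[1.2481 0.3555 -0.1261; 0.3555 1.8337 0.2002; -0.1261 0.2002 0.8387]  K=[0.7944 -0.1165 -0.0628; 0.2158 0.6836 0.0120; 0.1153 -0.0149 0.7473]  nu=[2.8718, 4.3735, -3.3339]  x^+=[2.5136, 2.7451, -1.4693]  P^+=[0.1484 -0.0483 0.0098; -0.0483 0.3285 -0.0393; 0.0098 -0.0393 0.1445]
step 2: x^-=[3.1172, 3.3777, -0.6685]  P^-=[0.3466 0.0345 0.0192; 0.0345 0.5313 -0.0157; 0.0192 -0.0157 0.3388]  S=[0.5637 0.0897 -0.0378; 0.0897 1.0191 0.0322; -0.0378 0.0322 0.5331]  K=[0.6399 -0.0701 -0.0346; 0.1967 0.4973 -0.0079; 0.1077 -0.0079 0.6353]  nu=[-4.2839, -4.9799, 0.7419]  x^+=[0.6996, 0.0528, -0.6194]  P^+=[0.1164 -0.0282 0.0093; -0.0282 0.2400 -0.0311; 0.0093 -0.0311 0.1227]
step 3: x^-=[0.7951, 0.1134, -0.4318]  P^-=[0.3216 0.0354 0.0215; 0.0354 0.4077 -0.0144; 0.0215 -0.0144 0.3242]  S=[0.5328 0.0662 -0.0328; 0.0662 0.8947 0.0242; -0.0328 0.0242 0.5166]  K=[0.6265 -0.0570 -0.0307; 0.1863 0.4343 -0.0100; 0.1094 -0.0013 0.6254]  nu=[2.2848, 1.1676, 2.4272]  x^+=[2.0854, 1.0218, 1.3345]  P^+=[0.1125 -0.0222 0.0090; -0.0222 0.2098 -0.0275; 0.0090 -0.0275 0.1204]
step 4: x^-=[1.7853, 1.1673, 1.4392]  P^-=[0.3190 0.0349 0.0219; 0.0349 0.3654 -0.0136; 0.0219 -0.0136 0.3230]  S=[0.5278 0.0564 -0.0323; 0.0564 0.8527 0.0228; -0.0323 0.0228 0.5151]  K=[0.6259 -0.0528 -0.0302; 0.1794 0.4089 -0.0106; 0.1103 0.0017 0.6245]  nu=[-5.7901, -0.3523, 0.6616]  x^+=[-1.8402, -0.0223, 1.2129]  P^+=[0.1118 -0.0202 0.0088; -0.0202 0.1976 -0.0260; 0.0088 -0.0260 0.1200]
step 5: x^-=[-1.9758, -0.1359, 0.8020]  P^-=[0.3187 0.0342 0.0219; 0.0342 0.3483 -0.0133; 0.0219 -0.0133 0.3229]  S=[0.5263 0.0519 -0.0324; 0.0519 0.8359 0.0223; -0.0324 0.0223 0.5149]  K=[0.6262 -0.0512 -0.0301; 0.1757 0.3980 -0.0108; 0.1108 0.0029 0.6245]  nu=[3.8589, -3.9567, 2.0494]  x^+=[0.5819, -1.0550, 2.4977]  P^+=[0.1117 -0.0195 0.0087; -0.0195 0.1924 -0.0254; 0.0087 -0.0254 0.1200]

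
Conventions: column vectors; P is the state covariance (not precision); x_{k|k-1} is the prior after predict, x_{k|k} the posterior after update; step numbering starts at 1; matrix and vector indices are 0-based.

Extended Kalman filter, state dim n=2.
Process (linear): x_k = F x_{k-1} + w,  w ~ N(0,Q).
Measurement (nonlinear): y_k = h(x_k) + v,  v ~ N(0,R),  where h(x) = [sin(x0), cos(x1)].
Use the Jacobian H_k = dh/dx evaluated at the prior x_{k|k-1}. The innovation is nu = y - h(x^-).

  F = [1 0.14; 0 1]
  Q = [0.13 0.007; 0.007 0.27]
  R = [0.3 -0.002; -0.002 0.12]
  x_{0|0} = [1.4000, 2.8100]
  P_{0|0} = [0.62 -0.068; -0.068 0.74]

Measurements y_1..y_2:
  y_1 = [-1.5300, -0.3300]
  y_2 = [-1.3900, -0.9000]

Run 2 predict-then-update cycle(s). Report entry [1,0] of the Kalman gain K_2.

K[1,0] = -0.0155

step 1: x^-=[1.7934, 2.8100]  P^-=[0.7455 0.0426; 0.0426 1.0100]  H_jac=[-0.2208 0.0000; 0.0000 -0.3255]  S=[0.3363 0.0011; 0.0011 0.2270]  K=[-0.4891 -0.0588; -0.0234 -1.4481]  nu=[-2.5053, 0.6155]  x^+=[2.9827, 1.9773]  P^+=[0.6641 0.0187; 0.0187 0.5336]
step 2: x^-=[3.2595, 1.9773]  P^-=[0.8098 0.1004; 0.1004 0.8036]  H_jac=[-0.9931 0.0000; 0.0000 -0.9185]  S=[1.0986 0.0896; 0.0896 0.7980]  K=[-0.7293 -0.0337; -0.0155 -0.9233]  nu=[-1.2724, -0.5046]  x^+=[4.2044, 2.4629]  P^+=[0.2202 0.0028; 0.0028 0.1206]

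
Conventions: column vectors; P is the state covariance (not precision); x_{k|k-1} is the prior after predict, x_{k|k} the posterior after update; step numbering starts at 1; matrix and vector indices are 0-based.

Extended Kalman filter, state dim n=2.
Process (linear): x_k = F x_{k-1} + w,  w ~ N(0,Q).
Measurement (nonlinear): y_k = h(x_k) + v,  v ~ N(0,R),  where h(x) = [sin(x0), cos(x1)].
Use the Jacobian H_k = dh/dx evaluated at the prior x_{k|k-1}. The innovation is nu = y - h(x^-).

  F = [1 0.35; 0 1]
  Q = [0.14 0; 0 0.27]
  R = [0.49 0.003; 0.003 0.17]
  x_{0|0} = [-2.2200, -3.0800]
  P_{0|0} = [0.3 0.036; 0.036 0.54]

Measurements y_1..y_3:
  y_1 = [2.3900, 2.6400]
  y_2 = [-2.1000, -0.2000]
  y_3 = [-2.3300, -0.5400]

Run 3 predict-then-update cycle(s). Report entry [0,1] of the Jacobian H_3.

H_jac[0,1] = 0.0000

step 1: x^-=[-3.2980, -3.0800]  P^-=[0.5313 0.2250; 0.2250 0.8100]  H_jac=[-0.9878 0.0000; 0.0000 0.0616]  S=[1.0085 -0.0107; -0.0107 0.1731]  K=[-0.5200 0.0479; -0.2175 0.2747]  nu=[2.2342, 3.6381]  x^+=[-4.2853, -2.5666]  P^+=[0.2578 0.1070; 0.1070 0.7480]
step 2: x^-=[-5.1836, -2.5666]  P^-=[0.5643 0.3688; 0.3688 1.0180]  H_jac=[0.4540 0.0000; 0.0000 0.5438]  S=[0.6063 0.0941; 0.0941 0.4710]  K=[0.3679 0.3524; 0.0969 1.1559]  nu=[-2.9910, 0.6392]  x^+=[-6.0588, -2.1175]  P^+=[0.3994 0.1122; 0.1122 0.3619]
step 3: x^-=[-6.7999, -2.1175]  P^-=[0.6623 0.2388; 0.2388 0.6319]  H_jac=[0.8694 0.0000; 0.0000 0.8542]  S=[0.9906 0.1804; 0.1804 0.6311]  K=[0.5511 0.1658; 0.0568 0.8391]  nu=[-1.8360, -0.0201]  x^+=[-7.8150, -2.2387]  P^+=[0.3111 0.0349; 0.0349 0.1672]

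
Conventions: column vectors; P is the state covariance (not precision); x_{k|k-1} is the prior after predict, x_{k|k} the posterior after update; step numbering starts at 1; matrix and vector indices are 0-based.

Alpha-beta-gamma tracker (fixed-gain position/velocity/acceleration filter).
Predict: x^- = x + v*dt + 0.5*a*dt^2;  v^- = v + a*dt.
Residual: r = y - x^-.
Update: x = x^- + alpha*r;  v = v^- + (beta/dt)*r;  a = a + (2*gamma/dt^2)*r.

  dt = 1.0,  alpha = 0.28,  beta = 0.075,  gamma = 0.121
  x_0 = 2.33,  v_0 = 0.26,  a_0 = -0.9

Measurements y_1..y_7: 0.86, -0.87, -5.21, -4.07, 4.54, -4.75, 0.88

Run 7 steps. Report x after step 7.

x_post = -6.3310

step 1: x_pred=2.1400  r=-1.2800  x^+=1.7816  v^+=-0.7360  a^+=-1.2098
step 2: x_pred=0.4407  r=-1.3107  x^+=0.0737  v^+=-2.0441  a^+=-1.5270
step 3: x_pred=-2.7338  r=-2.4762  x^+=-3.4272  v^+=-3.7567  a^+=-2.1262
step 4: x_pred=-8.2470  r=4.1770  x^+=-7.0774  v^+=-5.5696  a^+=-1.1154
step 5: x_pred=-13.2048  r=17.7448  x^+=-8.2362  v^+=-5.3542  a^+=3.1789
step 6: x_pred=-12.0009  r=7.2509  x^+=-9.9707  v^+=-1.6315  a^+=4.9336
step 7: x_pred=-9.1353  r=10.0153  x^+=-6.3310  v^+=4.0533  a^+=7.3573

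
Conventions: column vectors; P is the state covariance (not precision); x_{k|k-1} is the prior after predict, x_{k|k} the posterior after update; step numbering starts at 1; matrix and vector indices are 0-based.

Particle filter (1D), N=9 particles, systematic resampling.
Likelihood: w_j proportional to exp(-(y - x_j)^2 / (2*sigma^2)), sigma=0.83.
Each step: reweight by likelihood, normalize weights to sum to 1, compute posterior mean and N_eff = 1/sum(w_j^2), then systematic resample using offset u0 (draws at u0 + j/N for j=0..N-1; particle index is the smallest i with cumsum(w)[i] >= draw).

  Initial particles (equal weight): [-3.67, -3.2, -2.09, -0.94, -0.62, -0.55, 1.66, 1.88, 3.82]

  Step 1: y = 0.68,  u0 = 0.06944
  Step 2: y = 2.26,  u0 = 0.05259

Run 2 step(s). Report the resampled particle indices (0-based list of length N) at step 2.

step 1: w=[0.0000, 0.0000, 0.0023, 0.0913, 0.1799, 0.2046, 0.3056, 0.2157, 0.0005]  mean=0.5998  Neff=4.4944  idx=[3, 4, 5, 5, 6, 6, 6, 7, 7]
step 2: w=[0.0001, 0.0006, 0.0008, 0.0008, 0.1869, 0.1869, 0.1869, 0.2185, 0.2185]  mean=1.7510  Neff=4.9930  idx=[4, 4, 5, 6, 6, 7, 7, 8, 8]

resampled_idx = [4, 4, 5, 6, 6, 7, 7, 8, 8]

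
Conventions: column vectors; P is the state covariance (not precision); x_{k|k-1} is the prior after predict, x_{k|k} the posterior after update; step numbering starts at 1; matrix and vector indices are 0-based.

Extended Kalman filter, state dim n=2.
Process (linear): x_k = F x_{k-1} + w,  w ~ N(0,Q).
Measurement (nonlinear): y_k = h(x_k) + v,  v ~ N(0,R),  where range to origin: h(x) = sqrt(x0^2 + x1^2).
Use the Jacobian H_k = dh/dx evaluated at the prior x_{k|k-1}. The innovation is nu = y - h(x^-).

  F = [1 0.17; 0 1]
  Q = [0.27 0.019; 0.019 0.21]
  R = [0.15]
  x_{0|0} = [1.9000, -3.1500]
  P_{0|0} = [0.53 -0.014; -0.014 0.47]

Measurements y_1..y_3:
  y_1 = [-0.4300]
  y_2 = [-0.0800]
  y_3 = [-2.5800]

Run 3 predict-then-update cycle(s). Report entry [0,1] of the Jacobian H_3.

step 1: x^-=[1.3645, -3.1500]  P^-=[0.8088 0.0849; 0.0849 0.6800]  H_jac=[0.3975 -0.9176]  S=[0.7884]  K=[0.3090; -0.7486]  nu=[-3.8628]  x^+=[0.1710, -0.2582]  P^+=[0.7336 0.2673; 0.2673 0.2381]
step 2: x^-=[0.1271, -0.2582]  P^-=[1.1013 0.3267; 0.3267 0.4481]  H_jac=[0.4418 -0.8971]  S=[0.4666]  K=[0.4145; -0.5523]  nu=[-0.3678]  x^+=[-0.0253, -0.0551]  P^+=[1.0212 0.4335; 0.4335 0.3058]
step 3: x^-=[-0.0347, -0.0551]  P^-=[1.4474 0.5045; 0.5045 0.5158]  H_jac=[-0.5326 -0.8464]  S=[1.3850]  K=[-0.8650; -0.5093]  nu=[-2.6451]  x^+=[2.2532, 1.2919]  P^+=[0.4113 -0.1055; -0.1055 0.1567]

H_jac[0,1] = -0.8464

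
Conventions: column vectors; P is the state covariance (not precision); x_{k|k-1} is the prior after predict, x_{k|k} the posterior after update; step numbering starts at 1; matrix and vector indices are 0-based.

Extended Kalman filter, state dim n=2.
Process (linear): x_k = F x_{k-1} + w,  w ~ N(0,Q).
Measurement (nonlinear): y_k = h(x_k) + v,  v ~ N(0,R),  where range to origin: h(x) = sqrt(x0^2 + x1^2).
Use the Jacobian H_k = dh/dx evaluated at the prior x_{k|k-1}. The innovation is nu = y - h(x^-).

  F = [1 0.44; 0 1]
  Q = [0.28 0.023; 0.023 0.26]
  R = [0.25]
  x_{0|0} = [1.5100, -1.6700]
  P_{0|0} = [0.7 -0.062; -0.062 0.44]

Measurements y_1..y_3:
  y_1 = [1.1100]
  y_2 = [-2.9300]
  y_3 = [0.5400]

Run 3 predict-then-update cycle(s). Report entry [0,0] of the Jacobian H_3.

step 1: x^-=[0.7752, -1.6700]  P^-=[1.0106 0.1546; 0.1546 0.7000]  H_jac=[0.4210 -0.9070]  S=[0.8870]  K=[0.3216; -0.6424]  nu=[-0.7312]  x^+=[0.5400, -1.2003]  P^+=[0.9189 0.3379; 0.3379 0.3339]
step 2: x^-=[0.0119, -1.2003]  P^-=[1.5608 0.5078; 0.5078 0.5939]  H_jac=[0.0099 -1.0000]  S=[0.8339]  K=[-0.5903; -0.7061]  nu=[-4.1303]  x^+=[2.4501, 1.7162]  P^+=[1.2702 0.1602; 0.1602 0.1781]
step 3: x^-=[3.2053, 1.7162]  P^-=[1.7257 0.2616; 0.2616 0.4381]  H_jac=[0.8816 0.4720]  S=[1.9065]  K=[0.8627; 0.2294]  nu=[-3.0958]  x^+=[0.5344, 1.0059]  P^+=[0.3067 -0.1158; -0.1158 0.3378]

H_jac[0,0] = 0.8816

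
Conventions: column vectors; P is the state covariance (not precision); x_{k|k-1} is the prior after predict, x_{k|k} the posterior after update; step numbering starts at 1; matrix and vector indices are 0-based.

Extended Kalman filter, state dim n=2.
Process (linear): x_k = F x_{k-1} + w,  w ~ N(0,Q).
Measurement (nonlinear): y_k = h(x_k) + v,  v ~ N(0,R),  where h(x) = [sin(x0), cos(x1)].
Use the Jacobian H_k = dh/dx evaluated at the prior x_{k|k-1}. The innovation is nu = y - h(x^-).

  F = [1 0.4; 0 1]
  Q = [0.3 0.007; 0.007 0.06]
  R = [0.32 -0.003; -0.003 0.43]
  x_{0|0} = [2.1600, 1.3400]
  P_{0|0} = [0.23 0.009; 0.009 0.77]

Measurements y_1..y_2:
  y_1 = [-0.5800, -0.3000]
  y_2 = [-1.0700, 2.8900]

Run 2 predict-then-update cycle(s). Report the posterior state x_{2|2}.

step 1: x^-=[2.6960, 1.3400]  P^-=[0.6604 0.3240; 0.3240 0.8300]  H_jac=[-0.9024 0.0000; 0.0000 -0.9735]  S=[0.8577 0.2816; 0.2816 1.2166]  K=[-0.6598 -0.1065; -0.1329 -0.6334]  nu=[-1.0110, -0.5288]  x^+=[3.4194, 1.8093]  P^+=[0.2336 0.0450; 0.0450 0.2794]
step 2: x^-=[4.1431, 1.8093]  P^-=[0.6143 0.1638; 0.1638 0.3394]  H_jac=[-0.5391 0.0000; 0.0000 -0.9717]  S=[0.4985 0.0828; 0.0828 0.7504]  K=[-0.6408 -0.1414; -0.1061 -0.4277]  nu=[-0.2277, 3.1262]  x^+=[3.8471, 0.4962]  P^+=[0.3796 0.0606; 0.0606 0.1890]

x_post = [3.8471, 0.4962]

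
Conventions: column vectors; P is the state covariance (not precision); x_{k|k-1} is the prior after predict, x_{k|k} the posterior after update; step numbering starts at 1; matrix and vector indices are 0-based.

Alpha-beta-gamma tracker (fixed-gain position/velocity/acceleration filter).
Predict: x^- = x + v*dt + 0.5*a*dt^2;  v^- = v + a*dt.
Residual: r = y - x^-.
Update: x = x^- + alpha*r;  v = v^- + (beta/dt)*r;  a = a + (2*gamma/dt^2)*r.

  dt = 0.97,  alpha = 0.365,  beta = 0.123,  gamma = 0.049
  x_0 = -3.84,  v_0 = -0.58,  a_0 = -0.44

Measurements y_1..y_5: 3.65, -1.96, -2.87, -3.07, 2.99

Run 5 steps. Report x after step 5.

x_post = 0.1539

step 1: x_pred=-4.6096  r=8.2596  x^+=-1.5948  v^+=0.0406  a^+=0.4203
step 2: x_pred=-1.3578  r=-0.6022  x^+=-1.5776  v^+=0.3719  a^+=0.3576
step 3: x_pred=-1.0487  r=-1.8213  x^+=-1.7135  v^+=0.4877  a^+=0.1679
step 4: x_pred=-1.1614  r=-1.9086  x^+=-1.8580  v^+=0.4085  a^+=-0.0309
step 5: x_pred=-1.4763  r=4.4663  x^+=0.1539  v^+=0.9449  a^+=0.4343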